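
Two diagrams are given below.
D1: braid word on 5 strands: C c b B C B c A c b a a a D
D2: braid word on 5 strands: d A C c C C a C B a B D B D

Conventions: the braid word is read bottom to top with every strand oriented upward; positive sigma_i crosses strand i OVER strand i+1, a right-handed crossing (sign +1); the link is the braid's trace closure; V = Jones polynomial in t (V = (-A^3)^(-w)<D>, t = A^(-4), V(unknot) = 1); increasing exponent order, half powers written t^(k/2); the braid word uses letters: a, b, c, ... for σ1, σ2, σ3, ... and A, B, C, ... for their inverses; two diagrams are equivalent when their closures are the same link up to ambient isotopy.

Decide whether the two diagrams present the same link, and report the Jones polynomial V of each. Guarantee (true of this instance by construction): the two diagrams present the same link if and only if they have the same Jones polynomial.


equivalent: no
D1 (bracket -A^-18 + A^-14 - A^-10 + 2A^-6 - A^-2 + A^2; 14 crossings at w = +2): V = t - t^2 + 2t^3 - t^4 + t^5 - t^6
V(D2) = t^-8 - 2t^-7 + t^-6 - 2t^-5 + 2t^-4 + t^-2  [14 crossings, <D> = A^-10 + 2A^-2 - 2A^2 + A^6 - 2A^10 + A^14, w = -6]
observation: 2 values of V(t) split the 2 diagrams


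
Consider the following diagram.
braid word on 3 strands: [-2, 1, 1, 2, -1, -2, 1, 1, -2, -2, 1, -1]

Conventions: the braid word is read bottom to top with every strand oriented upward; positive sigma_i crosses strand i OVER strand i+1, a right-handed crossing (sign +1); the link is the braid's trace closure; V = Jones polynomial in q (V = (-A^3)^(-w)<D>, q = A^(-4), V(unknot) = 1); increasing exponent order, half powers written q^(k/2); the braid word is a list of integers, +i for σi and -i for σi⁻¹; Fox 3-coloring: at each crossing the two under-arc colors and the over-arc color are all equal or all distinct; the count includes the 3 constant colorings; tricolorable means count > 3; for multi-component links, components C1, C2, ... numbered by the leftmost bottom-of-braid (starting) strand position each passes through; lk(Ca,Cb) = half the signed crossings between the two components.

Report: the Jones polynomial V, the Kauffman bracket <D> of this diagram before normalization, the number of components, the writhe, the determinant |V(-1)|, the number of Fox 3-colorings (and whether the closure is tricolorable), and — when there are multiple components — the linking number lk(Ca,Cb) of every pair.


V = q^-4 - 2q^-3 + 3q^-2 - 4q^-1 + 5 - 4q + 3q^2 - 2q^3 + q^4
<D> = A^-16 - 2A^-12 + 3A^-8 - 4A^-4 + 5 - 4A^4 + 3A^8 - 2A^12 + A^16 (w = 0)
1 component over 12 crossings, w = 0
3 Fox colorings among 3^12, |V(-1)| = 25: not tricolorable
why: det 25 = |V(-1)|; not divisible by 3, so not tricolorable


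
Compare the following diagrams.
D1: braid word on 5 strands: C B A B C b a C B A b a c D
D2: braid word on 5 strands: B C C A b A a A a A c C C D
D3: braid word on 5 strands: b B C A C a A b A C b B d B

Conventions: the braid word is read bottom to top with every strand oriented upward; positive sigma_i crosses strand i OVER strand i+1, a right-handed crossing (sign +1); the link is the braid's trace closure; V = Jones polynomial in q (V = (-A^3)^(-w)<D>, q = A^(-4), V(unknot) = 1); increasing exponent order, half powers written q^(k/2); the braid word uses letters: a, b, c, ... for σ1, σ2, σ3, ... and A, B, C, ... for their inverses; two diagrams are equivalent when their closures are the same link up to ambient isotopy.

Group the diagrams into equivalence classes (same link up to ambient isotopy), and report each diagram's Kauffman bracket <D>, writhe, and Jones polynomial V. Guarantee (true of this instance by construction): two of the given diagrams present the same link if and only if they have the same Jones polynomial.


grouping into links: {D1} | {D2, D3}
V(D1) = -q^-4 + q^-3 + q^-1  (w -4, c 14, <D> = A^-8 + 1 - A^4)
V(D2) = -q^-6 + q^-5 - q^-4 + 2q^-3 - q^-2 + q^-1  [14 crossings, <D> = A^-14 - A^-10 + 2A^-6 - A^-2 + A^2 - A^6, w = -6]
V(D3) = -q^-6 + q^-5 - q^-4 + 2q^-3 - q^-2 + q^-1  (w -4, c 14, <D> = A^-8 - A^-4 + 2 - A^4 + A^8 - A^12)
key observation: 2 values of V(q) split the 3 diagrams


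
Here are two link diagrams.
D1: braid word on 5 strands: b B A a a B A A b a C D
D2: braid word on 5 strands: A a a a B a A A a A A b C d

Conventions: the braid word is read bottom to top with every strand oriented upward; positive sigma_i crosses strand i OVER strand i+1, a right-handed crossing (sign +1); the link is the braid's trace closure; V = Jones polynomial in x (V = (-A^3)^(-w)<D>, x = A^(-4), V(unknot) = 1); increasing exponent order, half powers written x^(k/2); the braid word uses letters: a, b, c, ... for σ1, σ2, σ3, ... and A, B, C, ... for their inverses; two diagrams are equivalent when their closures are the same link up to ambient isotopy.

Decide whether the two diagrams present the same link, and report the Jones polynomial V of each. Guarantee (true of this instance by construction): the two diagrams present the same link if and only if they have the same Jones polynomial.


same link: yes
V(D1) = x^-2 + 2 + x^2  [12 crossings, <D> = A^-14 + 2A^-6 + A^2, w = -2]
D2 (bracket A^-8 + 2 + A^8; 14 crossings at w = 0): V = x^-2 + 2 + x^2
note: one V(x) for all 2 diagrams — one class (guaranteed)


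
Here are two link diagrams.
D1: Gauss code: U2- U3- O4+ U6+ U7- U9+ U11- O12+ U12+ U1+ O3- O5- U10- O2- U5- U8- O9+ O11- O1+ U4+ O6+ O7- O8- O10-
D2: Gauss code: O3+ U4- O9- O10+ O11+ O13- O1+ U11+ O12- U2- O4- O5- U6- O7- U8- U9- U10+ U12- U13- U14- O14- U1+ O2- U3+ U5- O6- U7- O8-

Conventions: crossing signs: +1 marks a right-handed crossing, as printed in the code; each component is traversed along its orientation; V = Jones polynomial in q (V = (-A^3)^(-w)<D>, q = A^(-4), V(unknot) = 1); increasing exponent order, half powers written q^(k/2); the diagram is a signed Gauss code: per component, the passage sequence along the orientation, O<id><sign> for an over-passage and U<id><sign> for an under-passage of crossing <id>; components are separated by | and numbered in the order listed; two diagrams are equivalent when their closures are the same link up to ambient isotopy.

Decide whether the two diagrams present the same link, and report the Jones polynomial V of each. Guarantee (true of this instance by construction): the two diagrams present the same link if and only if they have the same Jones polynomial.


same link: no
V(D1) = q^-5 - 2q^-4 + 2q^-3 - 2q^-2 + 2q^-1 - 1 + q  [12 crossings, <D> = A^-10 - A^-6 + 2A^-2 - 2A^2 + 2A^6 - 2A^10 + A^14, w = -2]
V(D2) = -q^-9 + 2q^-8 - 3q^-7 + 3q^-6 - 3q^-5 + 3q^-4 - q^-3 + q^-2  [14 crossings, <D> = A^-10 - A^-6 + 3A^-2 - 3A^2 + 3A^6 - 3A^10 + 2A^14 - A^18, w = -6]
insight: comparing 2 Jones polynomials yields 2 groups


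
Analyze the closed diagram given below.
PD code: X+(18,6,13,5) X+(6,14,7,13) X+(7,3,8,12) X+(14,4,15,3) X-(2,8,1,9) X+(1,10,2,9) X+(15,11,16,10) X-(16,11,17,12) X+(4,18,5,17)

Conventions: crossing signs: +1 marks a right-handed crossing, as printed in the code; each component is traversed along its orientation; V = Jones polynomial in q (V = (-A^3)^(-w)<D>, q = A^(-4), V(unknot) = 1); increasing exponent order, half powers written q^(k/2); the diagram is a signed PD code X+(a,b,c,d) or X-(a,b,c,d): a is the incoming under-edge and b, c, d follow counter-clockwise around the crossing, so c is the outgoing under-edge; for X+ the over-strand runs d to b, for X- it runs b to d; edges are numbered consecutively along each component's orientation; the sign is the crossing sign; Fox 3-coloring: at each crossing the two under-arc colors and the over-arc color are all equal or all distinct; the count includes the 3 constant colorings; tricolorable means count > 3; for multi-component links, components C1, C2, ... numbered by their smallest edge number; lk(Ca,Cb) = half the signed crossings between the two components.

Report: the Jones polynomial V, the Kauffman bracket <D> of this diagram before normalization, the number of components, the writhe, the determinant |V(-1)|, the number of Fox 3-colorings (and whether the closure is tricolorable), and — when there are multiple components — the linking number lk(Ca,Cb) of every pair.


Jones polynomial: V(q) = q + q^2 + q^3 + q^6
<D> = -A^-9 - A^3 - A^7 - A^11; writhe +5
components 3, writhe +5 (9 crossings)
linking number lk(C1,C2) = 0
lk(C1,C3): 0
lk(C2,C3) = +2
3-colorings: 9 of 3^9, det 0 — tricolorable
note: det 0 = |V(-1)|; divisible by 3, so tricolorable


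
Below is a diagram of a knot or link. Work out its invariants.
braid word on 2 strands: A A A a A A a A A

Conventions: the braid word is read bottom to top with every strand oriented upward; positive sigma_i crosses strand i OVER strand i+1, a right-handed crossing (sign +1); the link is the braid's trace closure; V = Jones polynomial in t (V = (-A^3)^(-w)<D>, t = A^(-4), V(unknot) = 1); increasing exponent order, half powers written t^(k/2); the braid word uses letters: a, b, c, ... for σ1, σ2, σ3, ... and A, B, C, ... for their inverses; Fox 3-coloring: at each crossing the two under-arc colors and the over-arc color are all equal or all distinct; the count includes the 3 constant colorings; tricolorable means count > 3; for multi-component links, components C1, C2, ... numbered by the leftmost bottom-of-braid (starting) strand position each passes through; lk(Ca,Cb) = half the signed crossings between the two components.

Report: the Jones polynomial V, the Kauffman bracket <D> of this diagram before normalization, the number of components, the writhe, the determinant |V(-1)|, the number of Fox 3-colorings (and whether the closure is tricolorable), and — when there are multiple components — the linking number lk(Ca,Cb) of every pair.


V = -t^-7 + t^-6 - t^-5 + t^-4 + t^-2
<D> = -A^-7 - A + A^5 - A^9 + A^13 (w = -5)
1 component over 9 crossings, w = -5
3 Fox colorings among 3^9, |V(-1)| = 5: not tricolorable
why: w = -5 (over 9 crossings) is diagram-only; (-A^3)^(5) removes it from V


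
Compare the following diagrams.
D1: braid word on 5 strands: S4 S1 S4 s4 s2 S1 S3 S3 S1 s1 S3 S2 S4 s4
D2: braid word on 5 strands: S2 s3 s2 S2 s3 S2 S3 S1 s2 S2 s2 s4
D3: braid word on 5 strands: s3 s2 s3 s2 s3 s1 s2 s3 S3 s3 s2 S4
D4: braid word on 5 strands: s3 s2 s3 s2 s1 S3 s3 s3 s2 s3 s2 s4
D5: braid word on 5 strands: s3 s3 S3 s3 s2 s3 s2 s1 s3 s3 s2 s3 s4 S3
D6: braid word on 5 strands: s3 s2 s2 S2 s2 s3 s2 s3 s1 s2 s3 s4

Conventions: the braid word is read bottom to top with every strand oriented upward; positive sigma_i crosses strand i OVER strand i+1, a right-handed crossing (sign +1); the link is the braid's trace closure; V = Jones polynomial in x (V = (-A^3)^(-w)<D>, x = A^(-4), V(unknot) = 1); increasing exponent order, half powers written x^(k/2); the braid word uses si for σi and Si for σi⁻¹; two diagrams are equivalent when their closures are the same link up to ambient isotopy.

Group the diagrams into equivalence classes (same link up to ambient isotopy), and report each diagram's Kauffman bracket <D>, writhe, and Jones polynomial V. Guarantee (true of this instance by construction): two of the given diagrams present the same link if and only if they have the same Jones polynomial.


equivalence classes: {D1} | {D2} | {D3, D4, D5, D6}
D1 (bracket A^-14 + A^-6 - A^-2; 14 crossings at w = -6): V = -x^-4 + x^-3 + x^-1
V(D2) = 1  (w 0, c 12, <D> = 1)
V(D3) = x^3 + x^5 - x^8  (w +8, c 12, <D> = -A^-8 + A^4 + A^12)
D4 (bracket -A^-2 + A^10 + A^18; 12 crossings at w = +10): V = x^3 + x^5 - x^8
V(D5) = x^3 + x^5 - x^8  [14 crossings, <D> = -A^-2 + A^10 + A^18, w = +10]
D6 (bracket -A^-2 + A^10 + A^18; 12 crossings at w = +10): V = x^3 + x^5 - x^8
key observation: 3 values of V(x) split the 6 diagrams


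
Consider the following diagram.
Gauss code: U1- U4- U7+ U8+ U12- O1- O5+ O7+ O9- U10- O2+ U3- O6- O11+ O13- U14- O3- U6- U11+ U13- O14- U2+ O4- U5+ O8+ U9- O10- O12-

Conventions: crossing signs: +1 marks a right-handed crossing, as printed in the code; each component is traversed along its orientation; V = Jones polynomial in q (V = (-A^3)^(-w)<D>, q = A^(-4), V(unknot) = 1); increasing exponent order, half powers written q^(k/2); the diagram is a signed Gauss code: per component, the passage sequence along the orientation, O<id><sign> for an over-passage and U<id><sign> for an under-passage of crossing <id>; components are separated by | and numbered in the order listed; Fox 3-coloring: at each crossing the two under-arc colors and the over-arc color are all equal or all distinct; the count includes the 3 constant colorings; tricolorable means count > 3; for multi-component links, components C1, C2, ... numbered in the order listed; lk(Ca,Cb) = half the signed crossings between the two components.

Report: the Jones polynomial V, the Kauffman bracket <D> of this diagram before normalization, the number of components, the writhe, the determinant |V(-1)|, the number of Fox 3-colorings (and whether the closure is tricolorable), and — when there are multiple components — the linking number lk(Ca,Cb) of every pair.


V(q) = -q^-4 + q^-3 + q^-1
bracket: A^-8 + 1 - A^4, w = -4
1 component, writhe -4, over 14 crossings
det 3, colorings 9 of 3^14 — tricolorable
observation: V spans 3 powers of q: at least 3 crossings in any diagram


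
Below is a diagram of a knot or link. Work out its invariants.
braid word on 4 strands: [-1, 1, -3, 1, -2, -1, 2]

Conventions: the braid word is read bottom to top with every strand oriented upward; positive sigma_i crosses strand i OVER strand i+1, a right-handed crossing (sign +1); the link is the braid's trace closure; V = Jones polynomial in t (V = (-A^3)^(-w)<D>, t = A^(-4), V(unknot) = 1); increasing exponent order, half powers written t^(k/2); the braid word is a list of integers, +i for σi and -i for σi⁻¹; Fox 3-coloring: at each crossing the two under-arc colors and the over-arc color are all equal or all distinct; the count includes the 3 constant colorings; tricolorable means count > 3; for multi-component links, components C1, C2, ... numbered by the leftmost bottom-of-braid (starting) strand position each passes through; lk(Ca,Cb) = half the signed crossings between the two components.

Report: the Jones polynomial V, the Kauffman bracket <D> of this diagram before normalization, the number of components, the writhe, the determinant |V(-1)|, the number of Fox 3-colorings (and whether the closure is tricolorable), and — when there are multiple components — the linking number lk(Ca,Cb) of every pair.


V = 1
<D> = -A^-3 (w = -1)
1 component over 7 crossings, w = -1
3 Fox colorings among 3^7, |V(-1)| = 1: not tricolorable
why: free reduction leaves σ3⁻¹ σ1 σ2⁻¹ σ1⁻¹ σ2 of the original 7 letters


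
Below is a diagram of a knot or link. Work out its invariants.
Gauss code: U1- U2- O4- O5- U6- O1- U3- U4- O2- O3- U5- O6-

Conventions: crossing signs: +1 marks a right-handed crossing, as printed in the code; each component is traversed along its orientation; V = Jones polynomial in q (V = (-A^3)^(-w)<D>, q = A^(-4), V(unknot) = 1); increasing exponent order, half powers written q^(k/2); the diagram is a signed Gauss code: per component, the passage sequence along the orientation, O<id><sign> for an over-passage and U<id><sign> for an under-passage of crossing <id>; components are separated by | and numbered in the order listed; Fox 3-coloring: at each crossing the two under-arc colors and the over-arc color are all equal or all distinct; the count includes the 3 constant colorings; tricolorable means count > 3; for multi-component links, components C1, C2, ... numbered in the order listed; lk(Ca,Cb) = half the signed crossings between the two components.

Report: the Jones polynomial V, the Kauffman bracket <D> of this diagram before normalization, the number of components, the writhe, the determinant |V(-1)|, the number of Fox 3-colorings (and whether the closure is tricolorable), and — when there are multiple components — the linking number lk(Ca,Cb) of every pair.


Jones polynomial: V(q) = -q^-7 + q^-6 - q^-5 + q^-4 + q^-2
<D> = A^-10 + A^-2 - A^2 + A^6 - A^10; writhe -6
components 1, writhe -6 (6 crossings)
3-colorings: 3 of 3^6, det 5 — not tricolorable
note: |V(-1)| = 5: so not tricolorable, since 3 does not divide 5


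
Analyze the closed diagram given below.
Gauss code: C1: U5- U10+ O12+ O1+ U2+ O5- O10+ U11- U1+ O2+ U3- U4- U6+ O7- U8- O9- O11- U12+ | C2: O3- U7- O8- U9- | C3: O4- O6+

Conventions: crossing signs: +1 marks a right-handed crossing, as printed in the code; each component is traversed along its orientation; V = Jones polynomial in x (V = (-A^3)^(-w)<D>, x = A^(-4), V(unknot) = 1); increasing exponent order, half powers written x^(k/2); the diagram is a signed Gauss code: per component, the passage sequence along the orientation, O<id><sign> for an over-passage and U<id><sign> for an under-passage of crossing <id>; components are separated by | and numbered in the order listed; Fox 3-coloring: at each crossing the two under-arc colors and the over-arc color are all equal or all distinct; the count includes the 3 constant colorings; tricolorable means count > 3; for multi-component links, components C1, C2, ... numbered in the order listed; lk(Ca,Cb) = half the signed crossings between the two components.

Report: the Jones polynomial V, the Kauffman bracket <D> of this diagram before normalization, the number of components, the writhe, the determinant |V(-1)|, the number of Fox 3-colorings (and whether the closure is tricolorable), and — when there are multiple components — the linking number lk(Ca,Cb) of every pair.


V = x^-6 + x^-3 + x^-2 + x^-1
<D> = A^-2 + A^2 + A^6 + A^18 (w = -2)
3 components over 12 crossings, w = -2
lk(C1,C2): -2
lk(C1,C3) = 0
linking number lk(C2,C3) = 0
9 Fox colorings among 3^13, |V(-1)| = 0: tricolorable
why: summing lk over 3 pairs gives -2


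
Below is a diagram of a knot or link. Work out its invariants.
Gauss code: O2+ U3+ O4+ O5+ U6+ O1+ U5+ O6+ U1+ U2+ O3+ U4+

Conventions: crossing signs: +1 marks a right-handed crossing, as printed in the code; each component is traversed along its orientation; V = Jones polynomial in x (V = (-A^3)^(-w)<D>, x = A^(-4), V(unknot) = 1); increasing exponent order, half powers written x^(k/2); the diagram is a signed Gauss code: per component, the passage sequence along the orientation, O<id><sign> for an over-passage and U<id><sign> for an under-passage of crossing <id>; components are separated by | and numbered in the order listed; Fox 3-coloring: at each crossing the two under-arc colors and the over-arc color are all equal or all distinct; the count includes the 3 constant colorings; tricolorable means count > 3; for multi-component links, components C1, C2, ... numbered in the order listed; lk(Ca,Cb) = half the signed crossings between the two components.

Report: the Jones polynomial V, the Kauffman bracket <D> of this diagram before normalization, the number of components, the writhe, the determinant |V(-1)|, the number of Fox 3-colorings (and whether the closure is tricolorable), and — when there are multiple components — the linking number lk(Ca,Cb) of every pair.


V(x) = x^2 + 2x^4 - 2x^5 + x^6 - 2x^7 + x^8
bracket: A^-14 - 2A^-10 + A^-6 - 2A^-2 + 2A^2 + A^10, w = +6
1 component, writhe +6, over 6 crossings
det 9, colorings 27 of 3^6 — tricolorable
observation: V spans 6 powers of x: at least 6 crossings in any diagram


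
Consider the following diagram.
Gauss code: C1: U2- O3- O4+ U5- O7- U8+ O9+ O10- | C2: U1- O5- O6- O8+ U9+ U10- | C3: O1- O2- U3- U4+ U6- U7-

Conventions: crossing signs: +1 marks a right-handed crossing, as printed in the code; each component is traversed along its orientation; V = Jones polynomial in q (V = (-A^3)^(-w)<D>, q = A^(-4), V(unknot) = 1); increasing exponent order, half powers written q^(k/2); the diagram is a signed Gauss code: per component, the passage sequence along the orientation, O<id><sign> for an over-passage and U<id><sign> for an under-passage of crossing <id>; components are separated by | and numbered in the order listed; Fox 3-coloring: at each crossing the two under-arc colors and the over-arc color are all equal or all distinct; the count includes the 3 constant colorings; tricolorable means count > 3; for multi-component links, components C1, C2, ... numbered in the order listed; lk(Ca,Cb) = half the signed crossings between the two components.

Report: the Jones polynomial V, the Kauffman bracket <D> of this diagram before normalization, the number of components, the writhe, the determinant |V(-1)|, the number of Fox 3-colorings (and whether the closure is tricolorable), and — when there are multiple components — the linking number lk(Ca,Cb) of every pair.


V(q) = q^-5 + 2q^-3 + q^-1
bracket: A^-8 + 2 + A^8, w = -4
3 components, writhe -4, over 10 crossings
lk(C1,C2) = 0
linking number lk(C1,C3) = -1
lk(C2,C3): -1
det 4, colorings 3 of 3^10 — not tricolorable
observation: det 4 = |V(-1)|; not divisible by 3, so not tricolorable


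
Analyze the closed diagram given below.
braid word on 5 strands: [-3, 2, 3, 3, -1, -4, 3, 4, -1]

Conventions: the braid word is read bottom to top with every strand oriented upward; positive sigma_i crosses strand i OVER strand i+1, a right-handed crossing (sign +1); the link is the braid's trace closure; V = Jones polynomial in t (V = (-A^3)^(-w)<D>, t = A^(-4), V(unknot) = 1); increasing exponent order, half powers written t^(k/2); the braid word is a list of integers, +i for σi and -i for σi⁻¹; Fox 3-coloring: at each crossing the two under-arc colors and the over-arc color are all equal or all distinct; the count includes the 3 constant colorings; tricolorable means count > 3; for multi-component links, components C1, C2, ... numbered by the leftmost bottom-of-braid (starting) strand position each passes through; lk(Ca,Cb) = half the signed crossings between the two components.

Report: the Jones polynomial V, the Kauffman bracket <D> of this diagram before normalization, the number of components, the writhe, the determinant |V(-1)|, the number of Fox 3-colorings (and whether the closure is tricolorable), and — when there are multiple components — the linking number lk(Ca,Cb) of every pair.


V(t) = -t^(-5/2) - t^(-1/2)
bracket: A^5 + A^13, w = +1
2 components, writhe +1, over 9 crossings
lk(C1,C2) = -1
det 2, colorings 3 of 3^9 — not tricolorable
observation: summing lk over 1 pair gives -1


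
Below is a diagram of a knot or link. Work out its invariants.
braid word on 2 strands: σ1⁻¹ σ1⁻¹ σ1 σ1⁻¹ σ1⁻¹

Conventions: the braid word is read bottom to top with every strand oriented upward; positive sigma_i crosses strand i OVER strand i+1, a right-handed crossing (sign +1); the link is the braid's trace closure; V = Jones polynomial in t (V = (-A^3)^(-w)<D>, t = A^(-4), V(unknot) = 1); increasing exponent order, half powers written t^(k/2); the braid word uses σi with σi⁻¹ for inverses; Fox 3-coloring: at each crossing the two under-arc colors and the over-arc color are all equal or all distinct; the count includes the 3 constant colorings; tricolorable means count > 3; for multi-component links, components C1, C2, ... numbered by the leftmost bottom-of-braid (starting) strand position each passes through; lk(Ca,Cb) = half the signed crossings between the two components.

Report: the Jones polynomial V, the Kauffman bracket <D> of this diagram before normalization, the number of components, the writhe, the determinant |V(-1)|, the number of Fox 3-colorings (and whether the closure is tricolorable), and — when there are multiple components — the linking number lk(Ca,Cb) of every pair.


Jones polynomial: V(t) = -t^-4 + t^-3 + t^-1
<D> = -A^-5 - A^3 + A^7; writhe -3
components 1, writhe -3 (5 crossings)
3-colorings: 9 of 3^5, det 3 — tricolorable
note: w = -3 (over 5 crossings) is diagram-only; (-A^3)^(3) removes it from V


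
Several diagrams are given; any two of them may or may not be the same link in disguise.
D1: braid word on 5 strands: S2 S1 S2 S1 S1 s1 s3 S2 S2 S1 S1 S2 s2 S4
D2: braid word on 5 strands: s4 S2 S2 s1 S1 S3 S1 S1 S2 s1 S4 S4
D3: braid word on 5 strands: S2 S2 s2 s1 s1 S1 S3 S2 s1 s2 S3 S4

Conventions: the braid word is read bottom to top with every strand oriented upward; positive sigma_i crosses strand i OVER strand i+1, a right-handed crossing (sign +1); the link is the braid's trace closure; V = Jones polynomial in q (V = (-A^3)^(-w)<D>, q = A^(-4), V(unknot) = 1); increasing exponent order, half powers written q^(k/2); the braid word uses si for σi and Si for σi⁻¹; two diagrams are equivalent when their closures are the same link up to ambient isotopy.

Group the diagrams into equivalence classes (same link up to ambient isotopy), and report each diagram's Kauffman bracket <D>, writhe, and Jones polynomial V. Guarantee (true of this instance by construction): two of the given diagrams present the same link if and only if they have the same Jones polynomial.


classes: {D1} | {D2} | {D3}
V(D1) = -q^-8 + q^-5 + q^-3  [14 crossings, <D> = A^-12 + A^-4 - A^8, w = -8]
D2 (bracket A^-14 - A^-10 + 2A^-6 - A^-2 + A^2 - A^6; 12 crossings at w = -6): V = -q^-6 + q^-5 - q^-4 + 2q^-3 - q^-2 + q^-1
D3 (bracket A^-14 - A^-10 + A^-6 - A^-2 + A^2; 12 crossings at w = -2): V = q^-2 - q^-1 + 1 - q + q^2
note: comparing 3 Jones polynomials yields 3 groups


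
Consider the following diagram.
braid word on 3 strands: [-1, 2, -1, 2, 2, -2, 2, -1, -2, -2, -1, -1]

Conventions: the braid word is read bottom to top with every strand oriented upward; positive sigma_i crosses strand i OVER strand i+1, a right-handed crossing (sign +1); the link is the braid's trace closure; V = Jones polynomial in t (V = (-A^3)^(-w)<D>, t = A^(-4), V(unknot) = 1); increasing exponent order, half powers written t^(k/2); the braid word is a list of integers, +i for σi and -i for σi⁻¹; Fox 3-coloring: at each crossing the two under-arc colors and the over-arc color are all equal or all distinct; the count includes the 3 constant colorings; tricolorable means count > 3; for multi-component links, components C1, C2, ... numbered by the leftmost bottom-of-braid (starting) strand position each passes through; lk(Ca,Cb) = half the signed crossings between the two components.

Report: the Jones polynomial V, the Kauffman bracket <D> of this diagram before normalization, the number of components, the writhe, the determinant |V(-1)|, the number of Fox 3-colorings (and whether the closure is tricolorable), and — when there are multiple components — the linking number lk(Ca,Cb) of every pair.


V(t) = -t^-8 + 2t^-7 - 3t^-6 + 4t^-5 - 5t^-4 + 5t^-3 - 3t^-2 + 3t^-1 - 1
bracket: -A^-12 + 3A^-8 - 3A^-4 + 5 - 5A^4 + 4A^8 - 3A^12 + 2A^16 - A^20, w = -4
1 component, writhe -4, over 12 crossings
det 27, colorings 9 of 3^12 — tricolorable
observation: |V(-1)| = 27: so tricolorable, since 3 divides 27


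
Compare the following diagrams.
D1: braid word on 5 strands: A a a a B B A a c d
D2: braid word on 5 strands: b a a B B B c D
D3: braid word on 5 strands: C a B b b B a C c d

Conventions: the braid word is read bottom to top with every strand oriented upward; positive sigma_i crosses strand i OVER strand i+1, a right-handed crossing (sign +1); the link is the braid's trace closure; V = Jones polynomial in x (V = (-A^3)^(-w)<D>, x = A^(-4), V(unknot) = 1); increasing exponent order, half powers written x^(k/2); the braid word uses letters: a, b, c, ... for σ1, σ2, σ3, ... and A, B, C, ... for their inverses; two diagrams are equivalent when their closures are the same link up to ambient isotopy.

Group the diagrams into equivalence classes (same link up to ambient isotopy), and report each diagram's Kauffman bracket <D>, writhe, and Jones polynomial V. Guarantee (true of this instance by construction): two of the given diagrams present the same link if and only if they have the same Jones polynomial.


equivalence classes: {D1, D2} | {D3}
D1 (bracket A^-2 + 2A^6 + A^14; 10 crossings at w = +2): V = x^-2 + 2 + x^2
D2 (bracket A^-8 + 2 + A^8; 8 crossings at w = 0): V = x^-2 + 2 + x^2
V(D3) = 1 + x + x^2 + x^3  (w +2, c 10, <D> = A^-6 + A^-2 + A^2 + A^6)
observation: comparing 3 Jones polynomials yields 2 groups


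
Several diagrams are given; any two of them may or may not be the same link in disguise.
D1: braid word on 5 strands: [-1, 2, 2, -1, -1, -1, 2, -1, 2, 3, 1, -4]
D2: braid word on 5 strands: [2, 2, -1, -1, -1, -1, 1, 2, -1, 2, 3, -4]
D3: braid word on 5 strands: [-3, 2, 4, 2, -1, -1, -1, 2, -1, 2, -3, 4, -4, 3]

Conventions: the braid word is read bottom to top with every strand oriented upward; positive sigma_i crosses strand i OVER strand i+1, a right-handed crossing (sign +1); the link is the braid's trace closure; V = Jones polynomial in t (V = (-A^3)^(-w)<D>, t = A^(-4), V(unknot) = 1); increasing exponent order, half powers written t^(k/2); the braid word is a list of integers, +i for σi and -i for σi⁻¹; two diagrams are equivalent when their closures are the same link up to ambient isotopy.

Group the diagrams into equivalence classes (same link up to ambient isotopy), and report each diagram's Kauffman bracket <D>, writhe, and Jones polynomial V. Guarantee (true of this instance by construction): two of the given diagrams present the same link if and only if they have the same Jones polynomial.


grouping into links: {D1, D2, D3}
V(D1) = t^-4 - 2t^-3 + 3t^-2 - 4t^-1 + 5 - 4t + 3t^2 - 2t^3 + t^4  (w 0, c 12, <D> = A^-16 - 2A^-12 + 3A^-8 - 4A^-4 + 5 - 4A^4 + 3A^8 - 2A^12 + A^16)
D2 (bracket A^-16 - 2A^-12 + 3A^-8 - 4A^-4 + 5 - 4A^4 + 3A^8 - 2A^12 + A^16; 12 crossings at w = 0): V = t^-4 - 2t^-3 + 3t^-2 - 4t^-1 + 5 - 4t + 3t^2 - 2t^3 + t^4
V(D3) = t^-4 - 2t^-3 + 3t^-2 - 4t^-1 + 5 - 4t + 3t^2 - 2t^3 + t^4  (w 0, c 14, <D> = A^-16 - 2A^-12 + 3A^-8 - 4A^-4 + 5 - 4A^4 + 3A^8 - 2A^12 + A^16)
key observation: all 3 diagrams share one V(t), hence one class


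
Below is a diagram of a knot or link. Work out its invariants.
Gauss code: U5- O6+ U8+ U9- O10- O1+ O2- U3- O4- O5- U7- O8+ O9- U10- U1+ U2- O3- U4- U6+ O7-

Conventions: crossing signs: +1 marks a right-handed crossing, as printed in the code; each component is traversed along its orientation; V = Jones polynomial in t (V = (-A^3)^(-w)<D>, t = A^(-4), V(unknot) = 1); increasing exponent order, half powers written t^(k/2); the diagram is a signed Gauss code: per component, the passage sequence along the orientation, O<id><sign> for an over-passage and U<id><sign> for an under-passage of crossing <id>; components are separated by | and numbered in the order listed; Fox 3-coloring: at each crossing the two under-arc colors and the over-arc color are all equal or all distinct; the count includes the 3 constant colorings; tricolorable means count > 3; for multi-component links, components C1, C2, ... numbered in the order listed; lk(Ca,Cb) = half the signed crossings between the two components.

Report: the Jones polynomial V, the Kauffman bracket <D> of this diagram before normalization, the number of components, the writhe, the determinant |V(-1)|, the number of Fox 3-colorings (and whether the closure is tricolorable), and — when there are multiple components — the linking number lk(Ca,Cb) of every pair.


V = -t^-6 + t^-5 - t^-4 + 2t^-3 - t^-2 + t^-1
<D> = A^-8 - A^-4 + 2 - A^4 + A^8 - A^12 (w = -4)
1 component over 10 crossings, w = -4
3 Fox colorings among 3^10, |V(-1)| = 7: not tricolorable
why: the span of V is 5, forcing >= 5 crossings in any diagram


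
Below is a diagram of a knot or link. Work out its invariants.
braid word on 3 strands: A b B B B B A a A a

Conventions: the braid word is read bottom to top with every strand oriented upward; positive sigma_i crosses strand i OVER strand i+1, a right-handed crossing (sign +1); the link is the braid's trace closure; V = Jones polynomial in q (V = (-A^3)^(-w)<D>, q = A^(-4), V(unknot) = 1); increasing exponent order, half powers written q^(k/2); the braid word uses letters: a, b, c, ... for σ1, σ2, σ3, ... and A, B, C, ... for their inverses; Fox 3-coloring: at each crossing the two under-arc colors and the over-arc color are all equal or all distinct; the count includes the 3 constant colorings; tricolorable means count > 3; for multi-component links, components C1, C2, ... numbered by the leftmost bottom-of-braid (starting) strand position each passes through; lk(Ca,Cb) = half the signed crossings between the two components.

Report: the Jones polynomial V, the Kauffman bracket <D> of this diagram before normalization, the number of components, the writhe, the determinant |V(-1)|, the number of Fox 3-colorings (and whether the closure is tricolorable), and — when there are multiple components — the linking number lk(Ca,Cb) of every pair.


V = -q^-4 + q^-3 + q^-1
<D> = A^-8 + 1 - A^4 (w = -4)
1 component over 10 crossings, w = -4
9 Fox colorings among 3^10, |V(-1)| = 3: tricolorable
why: V spans 3 powers of q: at least 3 crossings in any diagram


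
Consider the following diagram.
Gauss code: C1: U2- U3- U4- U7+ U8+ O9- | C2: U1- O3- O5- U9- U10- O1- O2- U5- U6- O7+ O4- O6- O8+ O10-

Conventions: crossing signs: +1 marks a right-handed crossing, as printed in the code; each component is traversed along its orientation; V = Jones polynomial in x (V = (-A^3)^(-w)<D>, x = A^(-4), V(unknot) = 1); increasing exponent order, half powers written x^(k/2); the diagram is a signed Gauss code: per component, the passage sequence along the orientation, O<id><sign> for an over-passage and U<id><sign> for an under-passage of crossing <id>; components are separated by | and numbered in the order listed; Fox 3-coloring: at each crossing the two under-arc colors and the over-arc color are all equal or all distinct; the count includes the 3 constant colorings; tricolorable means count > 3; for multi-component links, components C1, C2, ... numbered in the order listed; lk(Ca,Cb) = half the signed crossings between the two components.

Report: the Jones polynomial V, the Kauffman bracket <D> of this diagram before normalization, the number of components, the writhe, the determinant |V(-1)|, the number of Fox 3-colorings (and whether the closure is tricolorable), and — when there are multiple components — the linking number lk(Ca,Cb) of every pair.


Jones polynomial: V(x) = x^(-13/2) - x^(-11/2) + x^(-9/2) - 2x^(-7/2) - x^(-3/2)
<D> = -A^-12 - 2A^-4 + 1 - A^4 + A^8; writhe -6
components 2, writhe -6 (10 crossings)
linking number lk(C1,C2) = -1
3-colorings: 9 of 3^10, det 6 — tricolorable
note: the 1 component pair carries total linking -1


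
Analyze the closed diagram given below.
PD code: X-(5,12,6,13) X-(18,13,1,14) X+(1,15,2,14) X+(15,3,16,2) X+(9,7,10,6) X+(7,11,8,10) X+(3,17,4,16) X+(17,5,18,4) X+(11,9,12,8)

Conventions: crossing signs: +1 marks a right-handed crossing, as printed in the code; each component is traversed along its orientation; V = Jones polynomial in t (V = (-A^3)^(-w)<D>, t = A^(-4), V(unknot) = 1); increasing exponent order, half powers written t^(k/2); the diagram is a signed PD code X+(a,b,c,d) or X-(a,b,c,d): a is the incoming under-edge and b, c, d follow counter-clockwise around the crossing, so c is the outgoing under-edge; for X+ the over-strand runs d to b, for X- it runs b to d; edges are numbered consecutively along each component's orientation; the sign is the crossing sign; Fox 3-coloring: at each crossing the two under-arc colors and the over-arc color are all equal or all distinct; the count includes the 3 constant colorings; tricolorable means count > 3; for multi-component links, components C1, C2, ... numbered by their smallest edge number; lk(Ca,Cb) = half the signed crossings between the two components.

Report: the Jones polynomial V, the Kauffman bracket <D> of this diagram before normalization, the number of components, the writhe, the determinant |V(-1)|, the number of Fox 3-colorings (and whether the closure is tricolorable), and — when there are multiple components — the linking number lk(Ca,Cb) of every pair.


Jones polynomial: V(t) = t^2 + 2t^4 - 2t^5 + t^6 - 2t^7 + t^8
<D> = -A^-17 + 2A^-13 - A^-9 + 2A^-5 - 2A^-1 - A^7; writhe +5
components 1, writhe +5 (9 crossings)
3-colorings: 27 of 3^9, det 9 — tricolorable
note: w = +5 shifts under R1 moves; the (-A^3)^(-5) factor cancels that in V


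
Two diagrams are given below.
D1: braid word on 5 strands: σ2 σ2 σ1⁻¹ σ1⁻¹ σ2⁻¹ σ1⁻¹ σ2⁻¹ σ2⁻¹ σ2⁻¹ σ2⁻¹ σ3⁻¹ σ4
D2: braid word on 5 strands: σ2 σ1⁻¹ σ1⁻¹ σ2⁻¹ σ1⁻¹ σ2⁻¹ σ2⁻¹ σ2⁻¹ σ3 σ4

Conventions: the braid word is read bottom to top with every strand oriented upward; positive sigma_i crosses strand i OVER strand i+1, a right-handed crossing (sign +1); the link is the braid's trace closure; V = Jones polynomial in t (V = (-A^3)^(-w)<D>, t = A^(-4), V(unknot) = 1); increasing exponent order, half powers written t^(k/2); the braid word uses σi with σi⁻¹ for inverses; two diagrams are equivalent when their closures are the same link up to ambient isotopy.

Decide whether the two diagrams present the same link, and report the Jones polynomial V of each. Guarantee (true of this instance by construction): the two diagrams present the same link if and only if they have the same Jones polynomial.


equivalent: yes
D1 (bracket A^-10 + A^-2 - A^2 + A^6 - A^10; 12 crossings at w = -6): V = -t^-7 + t^-6 - t^-5 + t^-4 + t^-2
D2 (bracket A^-4 + A^4 - A^8 + A^12 - A^16; 10 crossings at w = -4): V = -t^-7 + t^-6 - t^-5 + t^-4 + t^-2
key observation: D2 (10 crossings) and D1 (12) are Markov-related braid presentations


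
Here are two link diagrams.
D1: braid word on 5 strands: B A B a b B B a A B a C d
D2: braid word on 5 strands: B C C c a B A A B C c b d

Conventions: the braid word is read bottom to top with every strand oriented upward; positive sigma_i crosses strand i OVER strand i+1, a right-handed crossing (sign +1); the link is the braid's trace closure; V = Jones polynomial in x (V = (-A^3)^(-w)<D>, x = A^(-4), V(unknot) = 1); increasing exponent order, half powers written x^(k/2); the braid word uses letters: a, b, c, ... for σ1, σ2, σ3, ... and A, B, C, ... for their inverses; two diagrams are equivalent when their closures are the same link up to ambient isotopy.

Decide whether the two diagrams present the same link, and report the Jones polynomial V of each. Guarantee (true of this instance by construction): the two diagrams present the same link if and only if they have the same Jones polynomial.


equivalent: no
D1 (bracket A^-7 + A^-3 + A - A^9; 13 crossings at w = -3): V = x^(-9/2) - x^(-5/2) - x^(-3/2) - x^(-1/2)
D2 (bracket A^-7 - A^-3 + A + A^9; 13 crossings at w = -3): V = -x^(-9/2) - x^(-5/2) + x^(-3/2) - x^(-1/2)
key observation: V(x) takes 2 values over 2 diagrams, fixing the grouping


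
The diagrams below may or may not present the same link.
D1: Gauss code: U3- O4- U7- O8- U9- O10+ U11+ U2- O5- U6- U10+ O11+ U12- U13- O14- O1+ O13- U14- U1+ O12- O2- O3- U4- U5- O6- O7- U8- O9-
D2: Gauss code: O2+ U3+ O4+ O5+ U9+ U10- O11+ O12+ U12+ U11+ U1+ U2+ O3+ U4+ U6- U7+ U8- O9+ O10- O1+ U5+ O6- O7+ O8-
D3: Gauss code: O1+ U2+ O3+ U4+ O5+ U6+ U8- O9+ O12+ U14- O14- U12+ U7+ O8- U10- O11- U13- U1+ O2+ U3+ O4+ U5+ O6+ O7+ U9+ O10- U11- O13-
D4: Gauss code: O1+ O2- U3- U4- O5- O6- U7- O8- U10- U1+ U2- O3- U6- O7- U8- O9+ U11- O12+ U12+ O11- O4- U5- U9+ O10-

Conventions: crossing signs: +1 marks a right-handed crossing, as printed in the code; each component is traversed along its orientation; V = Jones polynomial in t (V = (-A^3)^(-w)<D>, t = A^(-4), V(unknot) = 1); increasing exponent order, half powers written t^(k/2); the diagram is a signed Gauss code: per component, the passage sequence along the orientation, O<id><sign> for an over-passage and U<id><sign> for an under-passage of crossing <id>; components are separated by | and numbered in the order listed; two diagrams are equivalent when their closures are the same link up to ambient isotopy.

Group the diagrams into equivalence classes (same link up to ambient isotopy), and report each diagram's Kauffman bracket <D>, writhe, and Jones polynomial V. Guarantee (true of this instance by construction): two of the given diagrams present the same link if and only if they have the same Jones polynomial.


grouping into links: {D1, D4} | {D2, D3}
V(D1) = -t^-9 + 2t^-8 - 3t^-7 + 3t^-6 - 3t^-5 + 3t^-4 - t^-3 + t^-2  (w -8, c 14, <D> = A^-16 - A^-12 + 3A^-8 - 3A^-4 + 3 - 3A^4 + 2A^8 - A^12)
V(D2) = t - t^2 + 2t^3 - t^4 + t^5 - t^6  [12 crossings, <D> = -A^-6 + A^-2 - A^2 + 2A^6 - A^10 + A^14, w = +6]
D3 (bracket -A^-12 + A^-8 - A^-4 + 2 - A^4 + A^8; 14 crossings at w = +4): V = t - t^2 + 2t^3 - t^4 + t^5 - t^6
D4 (bracket A^-10 - A^-6 + 3A^-2 - 3A^2 + 3A^6 - 3A^10 + 2A^14 - A^18; 12 crossings at w = -6): V = -t^-9 + 2t^-8 - 3t^-7 + 3t^-6 - 3t^-5 + 3t^-4 - t^-3 + t^-2
key observation: 2 values of V(t) split the 4 diagrams
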